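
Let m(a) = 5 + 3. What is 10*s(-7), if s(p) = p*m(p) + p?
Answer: -630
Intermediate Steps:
m(a) = 8
s(p) = 9*p (s(p) = p*8 + p = 8*p + p = 9*p)
10*s(-7) = 10*(9*(-7)) = 10*(-63) = -630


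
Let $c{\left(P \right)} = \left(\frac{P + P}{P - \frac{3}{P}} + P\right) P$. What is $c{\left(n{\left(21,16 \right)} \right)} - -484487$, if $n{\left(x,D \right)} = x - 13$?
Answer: $\frac{29558635}{61} \approx 4.8457 \cdot 10^{5}$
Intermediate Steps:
$n{\left(x,D \right)} = -13 + x$
$c{\left(P \right)} = P \left(P + \frac{2 P}{P - \frac{3}{P}}\right)$ ($c{\left(P \right)} = \left(\frac{2 P}{P - \frac{3}{P}} + P\right) P = \left(P + \frac{2 P}{P - \frac{3}{P}}\right) P = P \left(P + \frac{2 P}{P - \frac{3}{P}}\right)$)
$c{\left(n{\left(21,16 \right)} \right)} - -484487 = \frac{\left(-13 + 21\right)^{2} \left(-3 + \left(-13 + 21\right)^{2} + 2 \left(-13 + 21\right)\right)}{-3 + \left(-13 + 21\right)^{2}} - -484487 = \frac{8^{2} \left(-3 + 8^{2} + 2 \cdot 8\right)}{-3 + 8^{2}} + 484487 = \frac{64 \left(-3 + 64 + 16\right)}{-3 + 64} + 484487 = 64 \cdot \frac{1}{61} \cdot 77 + 484487 = \frac{4928}{61} + 484487 = \frac{29558635}{61}$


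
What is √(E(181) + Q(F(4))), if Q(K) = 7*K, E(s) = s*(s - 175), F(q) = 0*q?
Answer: √1086 ≈ 32.955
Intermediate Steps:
F(q) = 0
E(s) = s*(-175 + s)
√(E(181) + Q(F(4))) = √(181*(-175 + 181) + 7*0) = √(181*6 + 0) = √(1086 + 0) = √1086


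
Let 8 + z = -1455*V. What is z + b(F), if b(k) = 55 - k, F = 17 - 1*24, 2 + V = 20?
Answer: -26136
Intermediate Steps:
V = 18 (V = -2 + 20 = 18)
F = -7 (F = 17 - 24 = -7)
z = -26198 (z = -8 - 1455*18 = -8 - 26190 = -26198)
z + b(F) = -26198 + (55 - 1*(-7)) = -26198 + (55 + 7) = -26198 + 62 = -26136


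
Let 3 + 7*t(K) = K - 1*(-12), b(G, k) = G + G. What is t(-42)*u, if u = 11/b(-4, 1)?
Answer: 363/56 ≈ 6.4821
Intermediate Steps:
b(G, k) = 2*G
u = -11/8 (u = 11/((2*(-4))) = 11/(-8) = 11*(-1/8) = -11/8 ≈ -1.3750)
t(K) = 9/7 + K/7 (t(K) = -3/7 + (K - 1*(-12))/7 = -3/7 + (K + 12)/7 = -3/7 + (12 + K)/7 = -3/7 + (12/7 + K/7) = 9/7 + K/7)
t(-42)*u = (9/7 + (1/7)*(-42))*(-11/8) = (9/7 - 6)*(-11/8) = -33/7*(-11/8) = 363/56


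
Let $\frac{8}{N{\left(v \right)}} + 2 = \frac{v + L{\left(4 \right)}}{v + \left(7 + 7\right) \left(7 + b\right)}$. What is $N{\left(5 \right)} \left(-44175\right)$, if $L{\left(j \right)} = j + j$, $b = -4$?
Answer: $\frac{5536600}{27} \approx 2.0506 \cdot 10^{5}$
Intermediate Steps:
$L{\left(j \right)} = 2 j$
$N{\left(v \right)} = \frac{8}{-2 + \frac{8 + v}{42 + v}}$ ($N{\left(v \right)} = \frac{8}{-2 + \frac{v + 2 \cdot 4}{v + \left(7 + 7\right) \left(7 - 4\right)}} = \frac{8}{-2 + \frac{v + 8}{v + 14 \cdot 3}} = \frac{8}{-2 + \frac{8 + v}{v + 42}} = \frac{8}{-2 + \frac{8 + v}{42 + v}}$)
$N{\left(5 \right)} \left(-44175\right) = \frac{8 \left(-42 - 5\right)}{76 + 5} \left(-44175\right) = \frac{8 \left(-42 - 5\right)}{81} \left(-44175\right) = 8 \cdot \frac{1}{81} \left(-47\right) \left(-44175\right) = \left(- \frac{376}{81}\right) \left(-44175\right) = \frac{5536600}{27}$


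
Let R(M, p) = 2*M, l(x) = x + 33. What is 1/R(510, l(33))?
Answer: 1/1020 ≈ 0.00098039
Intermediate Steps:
l(x) = 33 + x
1/R(510, l(33)) = 1/(2*510) = 1/1020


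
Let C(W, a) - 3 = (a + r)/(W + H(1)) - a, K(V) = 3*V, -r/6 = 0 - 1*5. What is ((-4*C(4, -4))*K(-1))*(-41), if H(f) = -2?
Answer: -9840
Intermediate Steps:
r = 30 (r = -6*(0 - 1*5) = -6*(0 - 5) = -6*(-5) = 30)
C(W, a) = 3 - a + (30 + a)/(-2 + W) (C(W, a) = 3 + ((a + 30)/(W - 2) - a) = 3 + ((30 + a)/(-2 + W) - a) = 3 + (-a + (30 + a)/(-2 + W)) = 3 - a + (30 + a)/(-2 + W))
((-4*C(4, -4))*K(-1))*(-41) = ((-4*(24 + 3*4 + 3*(-4) - 1*4*(-4))/(-2 + 4))*(3*(-1)))*(-41) = (-4*(24 + 12 - 12 + 16)/2*(-3))*(-41) = (-2*40*(-3))*(-41) = (-4*20*(-3))*(-41) = -80*(-3)*(-41) = 240*(-41) = -9840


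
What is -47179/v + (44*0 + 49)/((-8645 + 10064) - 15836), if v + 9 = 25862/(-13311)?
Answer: 9053864090584/2099994637 ≈ 4311.4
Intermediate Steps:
v = -145661/13311 (v = -9 + 25862/(-13311) = -9 + 25862*(-1/13311) = -9 - 25862/13311 = -145661/13311 ≈ -10.943)
-47179/v + (44*0 + 49)/((-8645 + 10064) - 15836) = -47179/(-145661/13311) + (44*0 + 49)/((-8645 + 10064) - 15836) = -47179*(-13311/145661) + (0 + 49)/(1419 - 15836) = 627999669/145661 + 49/(-14417) = 627999669/145661 + 49*(-1/14417) = 627999669/145661 - 49/14417 = 9053864090584/2099994637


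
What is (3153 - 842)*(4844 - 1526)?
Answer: 7667898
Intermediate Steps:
(3153 - 842)*(4844 - 1526) = 2311*3318 = 7667898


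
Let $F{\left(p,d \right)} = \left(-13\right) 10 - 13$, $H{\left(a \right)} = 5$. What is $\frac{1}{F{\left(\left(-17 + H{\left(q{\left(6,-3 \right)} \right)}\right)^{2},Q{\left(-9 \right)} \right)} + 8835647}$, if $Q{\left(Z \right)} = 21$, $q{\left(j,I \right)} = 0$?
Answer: $\frac{1}{8835504} \approx 1.1318 \cdot 10^{-7}$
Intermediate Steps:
$F{\left(p,d \right)} = -143$ ($F{\left(p,d \right)} = -130 - 13 = -143$)
$\frac{1}{F{\left(\left(-17 + H{\left(q{\left(6,-3 \right)} \right)}\right)^{2},Q{\left(-9 \right)} \right)} + 8835647} = \frac{1}{-143 + 8835647} = \frac{1}{8835504}$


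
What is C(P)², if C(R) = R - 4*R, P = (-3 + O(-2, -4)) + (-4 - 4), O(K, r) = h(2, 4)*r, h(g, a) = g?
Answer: 3249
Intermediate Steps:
O(K, r) = 2*r
P = -19 (P = (-3 + 2*(-4)) + (-4 - 4) = (-3 - 8) - 8 = -11 - 8 = -19)
C(R) = -3*R
C(P)² = (-3*(-19))² = 57² = 3249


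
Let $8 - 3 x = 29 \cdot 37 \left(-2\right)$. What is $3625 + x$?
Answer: $4343$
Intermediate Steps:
$x = 718$ ($x = \frac{8}{3} - \frac{29 \cdot 37 \left(-2\right)}{3} = \frac{8}{3} - \frac{1073 \left(-2\right)}{3} = \frac{8}{3} - - \frac{2146}{3} = \frac{8}{3} + \frac{2146}{3} = 718$)
$3625 + x = 3625 + 718 = 4343$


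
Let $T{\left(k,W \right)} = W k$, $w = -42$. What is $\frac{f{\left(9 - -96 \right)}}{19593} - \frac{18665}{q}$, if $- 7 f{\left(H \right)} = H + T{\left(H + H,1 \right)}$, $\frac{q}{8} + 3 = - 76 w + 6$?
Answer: $- \frac{8152301}{11128824} \approx -0.73254$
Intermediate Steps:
$q = 25560$ ($q = -24 + 8 \left(\left(-76\right) \left(-42\right) + 6\right) = -24 + 8 \left(3192 + 6\right) = -24 + 8 \cdot 3198 = -24 + 25584 = 25560$)
$f{\left(H \right)} = - \frac{3 H}{7}$ ($f{\left(H \right)} = - \frac{H + 1 \left(H + H\right)}{7} = - \frac{H + 1 \cdot 2 H}{7} = - \frac{H + 2 H}{7} = - \frac{3 H}{7}$)
$\frac{f{\left(9 - -96 \right)}}{19593} - \frac{18665}{q} = \frac{\left(- \frac{3}{7}\right) \left(9 - -96\right)}{19593} - \frac{18665}{25560} = - \frac{3 \left(9 + 96\right)}{7} \cdot \frac{1}{19593} - \frac{3733}{5112} = \left(- \frac{3}{7}\right) 105 \cdot \frac{1}{19593} - \frac{3733}{5112} = \left(-45\right) \frac{1}{19593} - \frac{3733}{5112} = - \frac{5}{2177} - \frac{3733}{5112} = - \frac{8152301}{11128824}$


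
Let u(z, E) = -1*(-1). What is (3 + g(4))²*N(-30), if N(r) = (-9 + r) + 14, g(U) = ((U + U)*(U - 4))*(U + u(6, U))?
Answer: -225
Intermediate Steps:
u(z, E) = 1
g(U) = 2*U*(1 + U)*(-4 + U) (g(U) = ((U + U)*(U - 4))*(U + 1) = ((2*U)*(-4 + U))*(1 + U) = (2*U*(-4 + U))*(1 + U) = 2*U*(1 + U)*(-4 + U))
N(r) = 5 + r
(3 + g(4))²*N(-30) = (3 + 2*4*(-4 + 4² - 3*4))²*(5 - 30) = (3 + 2*4*(-4 + 16 - 12))²*(-25) = (3 + 2*4*0)²*(-25) = (3 + 0)²*(-25) = 3²*(-25) = 9*(-25) = -225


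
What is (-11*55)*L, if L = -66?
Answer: 39930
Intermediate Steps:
(-11*55)*L = -11*55*(-66) = -605*(-66) = 39930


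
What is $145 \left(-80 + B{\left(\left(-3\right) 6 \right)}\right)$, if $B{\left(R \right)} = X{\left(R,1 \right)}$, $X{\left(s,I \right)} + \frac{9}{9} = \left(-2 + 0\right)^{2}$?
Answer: $-11165$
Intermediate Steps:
$X{\left(s,I \right)} = 3$ ($X{\left(s,I \right)} = -1 + \left(-2 + 0\right)^{2} = -1 + \left(-2\right)^{2} = -1 + 4 = 3$)
$B{\left(R \right)} = 3$
$145 \left(-80 + B{\left(\left(-3\right) 6 \right)}\right) = 145 \left(-80 + 3\right) = 145 \left(-77\right) = -11165$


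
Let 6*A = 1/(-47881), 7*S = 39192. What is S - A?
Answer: 11259312919/2011002 ≈ 5598.9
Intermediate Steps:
S = 39192/7 (S = (⅐)*39192 = 39192/7 ≈ 5598.9)
A = -1/287286 (A = (⅙)/(-47881) = (⅙)*(-1/47881) = -1/287286 ≈ -3.4809e-6)
S - A = 39192/7 - 1*(-1/287286) = 39192/7 + 1/287286 = 11259312919/2011002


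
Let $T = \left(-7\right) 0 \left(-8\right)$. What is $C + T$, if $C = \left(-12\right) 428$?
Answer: $-5136$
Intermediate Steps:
$C = -5136$
$T = 0$ ($T = 0 \left(-8\right) = 0$)
$C + T = -5136 + 0 = -5136$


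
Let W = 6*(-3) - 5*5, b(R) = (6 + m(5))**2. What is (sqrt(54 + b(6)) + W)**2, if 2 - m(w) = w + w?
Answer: (43 - sqrt(58))**2 ≈ 1252.0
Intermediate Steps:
m(w) = 2 - 2*w (m(w) = 2 - (w + w) = 2 - 2*w)
b(R) = 4 (b(R) = (6 + (2 - 2*5))**2 = (6 + (2 - 10))**2 = (6 - 8)**2 = (-2)**2 = 4)
W = -43 (W = -18 - 25 = -43)
(sqrt(54 + b(6)) + W)**2 = (sqrt(54 + 4) - 43)**2 = (sqrt(58) - 43)**2 = (-43 + sqrt(58))**2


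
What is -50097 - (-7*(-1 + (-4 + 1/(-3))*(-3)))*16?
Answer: -48753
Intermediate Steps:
-50097 - (-7*(-1 + (-4 + 1/(-3))*(-3)))*16 = -50097 - (-7*(-1 + (-4 - ⅓)*(-3)))*16 = -50097 - (-7*(-1 - 13/3*(-3)))*16 = -50097 - (-7*(-1 + 13))*16 = -50097 - (-7*12)*16 = -50097 - (-84)*16 = -50097 - 1*(-1344) = -50097 + 1344 = -48753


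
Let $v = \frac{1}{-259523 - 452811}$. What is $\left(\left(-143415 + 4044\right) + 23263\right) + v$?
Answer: $- \frac{82707676073}{712334} \approx -1.1611 \cdot 10^{5}$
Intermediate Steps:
$v = - \frac{1}{712334}$ ($v = \frac{1}{-712334} = - \frac{1}{712334} \approx -1.4038 \cdot 10^{-6}$)
$\left(\left(-143415 + 4044\right) + 23263\right) + v = \left(\left(-143415 + 4044\right) + 23263\right) - \frac{1}{712334} = \left(-139371 + 23263\right) - \frac{1}{712334} = -116108 - \frac{1}{712334} = - \frac{82707676073}{712334}$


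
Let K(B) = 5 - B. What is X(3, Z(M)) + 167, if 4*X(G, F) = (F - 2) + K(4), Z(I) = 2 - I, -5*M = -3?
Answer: 1671/10 ≈ 167.10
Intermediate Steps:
M = ⅗ (M = -⅕*(-3) = ⅗ ≈ 0.60000)
X(G, F) = -¼ + F/4 (X(G, F) = ((F - 2) + (5 - 1*4))/4 = ((-2 + F) + (5 - 4))/4 = ((-2 + F) + 1)/4 = (-1 + F)/4 = -¼ + F/4)
X(3, Z(M)) + 167 = (-¼ + (2 - 1*⅗)/4) + 167 = (-¼ + (2 - ⅗)/4) + 167 = (-¼ + (¼)*(7/5)) + 167 = (-¼ + 7/20) + 167 = ⅒ + 167 = 1671/10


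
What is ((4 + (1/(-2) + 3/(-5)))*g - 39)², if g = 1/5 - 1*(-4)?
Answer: 1798281/2500 ≈ 719.31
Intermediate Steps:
g = 21/5 (g = ⅕ + 4 = 21/5 ≈ 4.2000)
((4 + (1/(-2) + 3/(-5)))*g - 39)² = ((4 + (1/(-2) + 3/(-5)))*(21/5) - 39)² = ((4 + (1*(-½) + 3*(-⅕)))*(21/5) - 39)² = ((4 + (-½ - ⅗))*(21/5) - 39)² = ((4 - 11/10)*(21/5) - 39)² = ((29/10)*(21/5) - 39)² = (609/50 - 39)² = (-1341/50)² = 1798281/2500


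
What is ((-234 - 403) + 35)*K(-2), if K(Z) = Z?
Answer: 1204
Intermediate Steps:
((-234 - 403) + 35)*K(-2) = ((-234 - 403) + 35)*(-2) = (-637 + 35)*(-2) = -602*(-2) = 1204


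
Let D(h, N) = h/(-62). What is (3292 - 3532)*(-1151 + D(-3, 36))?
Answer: 8563080/31 ≈ 2.7623e+5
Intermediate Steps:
D(h, N) = -h/62 (D(h, N) = h*(-1/62) = -h/62)
(3292 - 3532)*(-1151 + D(-3, 36)) = (3292 - 3532)*(-1151 - 1/62*(-3)) = -240*(-1151 + 3/62) = -240*(-71359/62) = 8563080/31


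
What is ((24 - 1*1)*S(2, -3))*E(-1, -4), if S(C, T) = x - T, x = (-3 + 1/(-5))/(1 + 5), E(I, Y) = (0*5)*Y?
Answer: 0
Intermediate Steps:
E(I, Y) = 0 (E(I, Y) = 0*Y = 0)
x = -8/15 (x = (-3 - ⅕)/6 = -16/5*⅙ = -8/15 ≈ -0.53333)
S(C, T) = -8/15 - T
((24 - 1*1)*S(2, -3))*E(-1, -4) = ((24 - 1*1)*(-8/15 - 1*(-3)))*0 = ((24 - 1)*(-8/15 + 3))*0 = (23*(37/15))*0 = (851/15)*0 = 0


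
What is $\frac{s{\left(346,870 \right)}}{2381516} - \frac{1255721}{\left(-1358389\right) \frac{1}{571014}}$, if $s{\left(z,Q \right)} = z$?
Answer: $\frac{853814294814350549}{1617512568862} \approx 5.2786 \cdot 10^{5}$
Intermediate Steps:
$\frac{s{\left(346,870 \right)}}{2381516} - \frac{1255721}{\left(-1358389\right) \frac{1}{571014}} = \frac{346}{2381516} - \frac{1255721}{\left(-1358389\right) \frac{1}{571014}} = 346 \cdot \frac{1}{2381516} - \frac{1255721}{\left(-1358389\right) \frac{1}{571014}} = \frac{173}{1190758} - \frac{1255721}{- \frac{1358389}{571014}} = \frac{173}{1190758} - - \frac{717034271094}{1358389} = \frac{173}{1190758} + \frac{717034271094}{1358389} = \frac{853814294814350549}{1617512568862}$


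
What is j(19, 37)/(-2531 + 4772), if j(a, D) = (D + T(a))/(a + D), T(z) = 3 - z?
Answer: 1/5976 ≈ 0.00016734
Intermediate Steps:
j(a, D) = (3 + D - a)/(D + a) (j(a, D) = (D + (3 - a))/(a + D) = (3 + D - a)/(D + a))
j(19, 37)/(-2531 + 4772) = ((3 + 37 - 1*19)/(37 + 19))/(-2531 + 4772) = ((3 + 37 - 19)/56)/2241 = ((1/56)*21)*(1/2241) = (3/8)*(1/2241) = 1/5976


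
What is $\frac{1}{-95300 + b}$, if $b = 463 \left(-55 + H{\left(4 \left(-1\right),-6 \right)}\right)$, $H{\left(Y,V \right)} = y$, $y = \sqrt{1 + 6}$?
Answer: $- \frac{120765}{14582684642} - \frac{463 \sqrt{7}}{14582684642} \approx -8.3654 \cdot 10^{-6}$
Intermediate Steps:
$y = \sqrt{7} \approx 2.6458$
$H{\left(Y,V \right)} = \sqrt{7}$
$b = -25465 + 463 \sqrt{7}$ ($b = 463 \left(-55 + \sqrt{7}\right) = -25465 + 463 \sqrt{7} \approx -24240.0$)
$\frac{1}{-95300 + b} = \frac{1}{-95300 - \left(25465 - 463 \sqrt{7}\right)} = \frac{1}{-120765 + 463 \sqrt{7}}$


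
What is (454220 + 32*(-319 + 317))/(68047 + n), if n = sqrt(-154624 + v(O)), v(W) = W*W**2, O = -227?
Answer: 1103712619/165794497 - 113539*I*sqrt(11851707)/1160561479 ≈ 6.6571 - 0.3368*I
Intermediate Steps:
v(W) = W**3
n = I*sqrt(11851707) (n = sqrt(-154624 + (-227)**3) = sqrt(-154624 - 11697083) = sqrt(-11851707) = I*sqrt(11851707) ≈ 3442.6*I)
(454220 + 32*(-319 + 317))/(68047 + n) = (454220 + 32*(-319 + 317))/(68047 + I*sqrt(11851707)) = (454220 + 32*(-2))/(68047 + I*sqrt(11851707)) = (454220 - 64)/(68047 + I*sqrt(11851707)) = 454156/(68047 + I*sqrt(11851707))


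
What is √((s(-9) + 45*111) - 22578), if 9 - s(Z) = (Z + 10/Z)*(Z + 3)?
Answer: 2*I*√39678/3 ≈ 132.8*I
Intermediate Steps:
s(Z) = 9 - (3 + Z)*(Z + 10/Z) (s(Z) = 9 - (Z + 10/Z)*(Z + 3) = 9 - (Z + 10/Z)*(3 + Z) = 9 - (3 + Z)*(Z + 10/Z))
√((s(-9) + 45*111) - 22578) = √(((-1 - 1*(-9)² - 30/(-9) - 3*(-9)) + 45*111) - 22578) = √(((-1 - 1*81 - 30*(-⅑) + 27) + 4995) - 22578) = √(((-1 - 81 + 10/3 + 27) + 4995) - 22578) = √((-155/3 + 4995) - 22578) = √(14830/3 - 22578) = √(-52904/3) = 2*I*√39678/3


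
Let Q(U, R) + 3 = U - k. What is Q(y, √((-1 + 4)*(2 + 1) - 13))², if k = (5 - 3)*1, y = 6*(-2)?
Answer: 289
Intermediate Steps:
y = -12
k = 2 (k = 2*1 = 2)
Q(U, R) = -5 + U (Q(U, R) = -3 + (U - 1*2) = -3 + (U - 2) = -3 + (-2 + U) = -5 + U)
Q(y, √((-1 + 4)*(2 + 1) - 13))² = (-5 - 12)² = (-17)² = 289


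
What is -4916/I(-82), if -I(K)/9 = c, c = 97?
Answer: 4916/873 ≈ 5.6312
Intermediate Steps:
I(K) = -873 (I(K) = -9*97 = -873)
-4916/I(-82) = -4916/(-873) = -4916*(-1/873) = 4916/873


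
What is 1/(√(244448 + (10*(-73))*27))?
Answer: √224738/224738 ≈ 0.0021094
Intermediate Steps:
1/(√(244448 + (10*(-73))*27)) = 1/(√(244448 - 730*27)) = 1/(√(244448 - 19710)) = 1/(√224738) = √224738/224738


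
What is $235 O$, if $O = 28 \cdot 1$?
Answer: $6580$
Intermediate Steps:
$O = 28$
$235 O = 235 \cdot 28 = 6580$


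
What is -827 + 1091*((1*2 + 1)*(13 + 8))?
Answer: 67906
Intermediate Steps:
-827 + 1091*((1*2 + 1)*(13 + 8)) = -827 + 1091*((2 + 1)*21) = -827 + 1091*(3*21) = -827 + 1091*63 = -827 + 68733 = 67906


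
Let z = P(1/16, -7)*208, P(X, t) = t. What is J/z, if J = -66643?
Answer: 66643/1456 ≈ 45.771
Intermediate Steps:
z = -1456 (z = -7*208 = -1456)
J/z = -66643/(-1456) = -66643*(-1/1456) = 66643/1456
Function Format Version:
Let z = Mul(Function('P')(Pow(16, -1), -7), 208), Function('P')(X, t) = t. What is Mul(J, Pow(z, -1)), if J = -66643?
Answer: Rational(66643, 1456) ≈ 45.771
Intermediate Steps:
z = -1456 (z = Mul(-7, 208) = -1456)
Mul(J, Pow(z, -1)) = Mul(-66643, Pow(-1456, -1)) = Mul(-66643, Rational(-1, 1456)) = Rational(66643, 1456)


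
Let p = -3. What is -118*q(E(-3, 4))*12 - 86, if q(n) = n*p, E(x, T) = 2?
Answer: 8410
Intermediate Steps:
q(n) = -3*n (q(n) = n*(-3) = -3*n)
-118*q(E(-3, 4))*12 - 86 = -118*(-3*2)*12 - 86 = -(-708)*12 - 86 = -118*(-72) - 86 = 8496 - 86 = 8410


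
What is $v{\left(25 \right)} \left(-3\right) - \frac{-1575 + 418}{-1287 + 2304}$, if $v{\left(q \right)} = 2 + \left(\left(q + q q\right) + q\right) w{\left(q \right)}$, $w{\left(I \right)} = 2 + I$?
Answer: $- \frac{55609420}{1017} \approx -54680.0$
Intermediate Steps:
$v{\left(q \right)} = 2 + \left(2 + q\right) \left(q^{2} + 2 q\right)$ ($v{\left(q \right)} = 2 + \left(\left(q + q q\right) + q\right) \left(2 + q\right) = 2 + \left(\left(q + q^{2}\right) + q\right) \left(2 + q\right) = 2 + \left(q^{2} + 2 q\right) \left(2 + q\right) = 2 + \left(2 + q\right) \left(q^{2} + 2 q\right)$)
$v{\left(25 \right)} \left(-3\right) - \frac{-1575 + 418}{-1287 + 2304} = \left(2 + 25^{3} + 4 \cdot 25 + 4 \cdot 25^{2}\right) \left(-3\right) - \frac{-1575 + 418}{-1287 + 2304} = \left(2 + 15625 + 100 + 4 \cdot 625\right) \left(-3\right) - - \frac{1157}{1017} = \left(2 + 15625 + 100 + 2500\right) \left(-3\right) - \left(-1157\right) \frac{1}{1017} = 18227 \left(-3\right) - - \frac{1157}{1017} = -54681 + \frac{1157}{1017} = - \frac{55609420}{1017}$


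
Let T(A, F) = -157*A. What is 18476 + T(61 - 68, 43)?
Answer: 19575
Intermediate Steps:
18476 + T(61 - 68, 43) = 18476 - 157*(61 - 68) = 18476 - 157*(-7) = 18476 + 1099 = 19575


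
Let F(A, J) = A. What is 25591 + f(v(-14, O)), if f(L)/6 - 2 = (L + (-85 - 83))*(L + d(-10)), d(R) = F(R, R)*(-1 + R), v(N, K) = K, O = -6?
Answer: -82973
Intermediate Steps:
d(R) = R*(-1 + R)
f(L) = 12 + 6*(-168 + L)*(110 + L) (f(L) = 12 + 6*((L + (-85 - 83))*(L - 10*(-1 - 10))) = 12 + 6*((L - 168)*(L - 10*(-11))) = 12 + 6*((-168 + L)*(L + 110)) = 12 + 6*((-168 + L)*(110 + L)) = 12 + 6*(-168 + L)*(110 + L))
25591 + f(v(-14, O)) = 25591 + (-110868 - 348*(-6) + 6*(-6)²) = 25591 + (-110868 + 2088 + 6*36) = 25591 + (-110868 + 2088 + 216) = 25591 - 108564 = -82973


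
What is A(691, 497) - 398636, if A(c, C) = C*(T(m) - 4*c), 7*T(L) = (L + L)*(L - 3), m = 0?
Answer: -1772344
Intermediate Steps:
T(L) = 2*L*(-3 + L)/7 (T(L) = ((L + L)*(L - 3))/7 = ((2*L)*(-3 + L))/7 = (2*L*(-3 + L))/7 = 2*L*(-3 + L)/7)
A(c, C) = -4*C*c (A(c, C) = C*((2/7)*0*(-3 + 0) - 4*c) = C*((2/7)*0*(-3) - 4*c) = C*(0 - 4*c) = C*(-4*c) = -4*C*c)
A(691, 497) - 398636 = -4*497*691 - 398636 = -1373708 - 398636 = -1772344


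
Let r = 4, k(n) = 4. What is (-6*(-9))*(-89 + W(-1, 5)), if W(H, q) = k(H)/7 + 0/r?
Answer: -33426/7 ≈ -4775.1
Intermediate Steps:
W(H, q) = 4/7 (W(H, q) = 4/7 + 0/4 = 4*(⅐) + 0*(¼) = 4/7 + 0 = 4/7)
(-6*(-9))*(-89 + W(-1, 5)) = (-6*(-9))*(-89 + 4/7) = 54*(-619/7) = -33426/7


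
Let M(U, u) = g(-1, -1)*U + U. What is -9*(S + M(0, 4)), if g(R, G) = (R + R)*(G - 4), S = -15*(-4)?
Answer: -540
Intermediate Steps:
S = 60
g(R, G) = 2*R*(-4 + G) (g(R, G) = (2*R)*(-4 + G) = 2*R*(-4 + G))
M(U, u) = 11*U (M(U, u) = (2*(-1)*(-4 - 1))*U + U = (2*(-1)*(-5))*U + U = 10*U + U = 11*U)
-9*(S + M(0, 4)) = -9*(60 + 11*0) = -9*(60 + 0) = -9*60 = -540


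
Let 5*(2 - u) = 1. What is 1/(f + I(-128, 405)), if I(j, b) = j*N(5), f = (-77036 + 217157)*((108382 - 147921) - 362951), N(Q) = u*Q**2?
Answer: -1/56397307050 ≈ -1.7731e-11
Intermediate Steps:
u = 9/5 (u = 2 - 1/5*1 = 2 - 1/5 = 9/5 ≈ 1.8000)
N(Q) = 9*Q**2/5
f = -56397301290 (f = 140121*(-39539 - 362951) = 140121*(-402490) = -56397301290)
I(j, b) = 45*j (I(j, b) = j*((9/5)*5**2) = j*((9/5)*25) = j*45 = 45*j)
1/(f + I(-128, 405)) = 1/(-56397301290 + 45*(-128)) = 1/(-56397301290 - 5760) = 1/(-56397307050) = -1/56397307050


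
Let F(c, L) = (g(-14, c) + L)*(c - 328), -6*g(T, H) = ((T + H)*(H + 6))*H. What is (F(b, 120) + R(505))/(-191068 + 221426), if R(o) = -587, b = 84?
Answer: 21490933/30358 ≈ 707.92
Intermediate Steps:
g(T, H) = -H*(6 + H)*(H + T)/6 (g(T, H) = -(T + H)*(H + 6)*H/6 = -(H + T)*(6 + H)*H/6 = -(6 + H)*(H + T)*H/6 = -H*(6 + H)*(H + T)/6)
F(c, L) = (-328 + c)*(L - c*(-84 + c**2 - 8*c)/6) (F(c, L) = (-c*(c**2 + 6*c + 6*(-14) + c*(-14))/6 + L)*(c - 328) = (-c*(c**2 + 6*c - 84 - 14*c)/6 + L)*(-328 + c) = (-c*(-84 + c**2 - 8*c)/6 + L)*(-328 + c) = (L - c*(-84 + c**2 - 8*c)/6)*(-328 + c) = (-328 + c)*(L - c*(-84 + c**2 - 8*c)/6))
(F(b, 120) + R(505))/(-191068 + 221426) = ((-4592*84 - 328*120 + 56*84**3 - 1270/3*84**2 - 1/6*84**4 + 120*84) - 587)/(-191068 + 221426) = ((-385728 - 39360 + 56*592704 - 1270/3*7056 - 1/6*49787136 + 10080) - 587)/30358 = ((-385728 - 39360 + 33191424 - 2987040 - 8297856 + 10080) - 587)*(1/30358) = (21491520 - 587)*(1/30358) = 21490933*(1/30358) = 21490933/30358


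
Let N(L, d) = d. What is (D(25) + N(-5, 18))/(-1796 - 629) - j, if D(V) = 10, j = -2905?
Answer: 7044597/2425 ≈ 2905.0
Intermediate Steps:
(D(25) + N(-5, 18))/(-1796 - 629) - j = (10 + 18)/(-1796 - 629) - 1*(-2905) = 28/(-2425) + 2905 = 28*(-1/2425) + 2905 = -28/2425 + 2905 = 7044597/2425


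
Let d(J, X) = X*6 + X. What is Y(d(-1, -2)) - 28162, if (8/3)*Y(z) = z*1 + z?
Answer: -56345/2 ≈ -28173.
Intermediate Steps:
d(J, X) = 7*X (d(J, X) = 6*X + X = 7*X)
Y(z) = 3*z/4 (Y(z) = 3*(z*1 + z)/8 = 3*(z + z)/8 = 3*(2*z)/8 = 3*z/4)
Y(d(-1, -2)) - 28162 = 3*(7*(-2))/4 - 28162 = (¾)*(-14) - 28162 = -21/2 - 28162 = -56345/2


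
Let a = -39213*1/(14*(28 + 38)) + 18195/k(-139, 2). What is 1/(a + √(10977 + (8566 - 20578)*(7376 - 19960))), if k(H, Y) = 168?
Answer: -24992968/57360711659831 + 1138368*√16796665/57360711659831 ≈ 8.0900e-5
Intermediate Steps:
a = 40573/616 (a = -39213*1/(14*(28 + 38)) + 18195/168 = -39213/(66*14) + 18195*(1/168) = -39213/924 + 6065/56 = -39213*1/924 + 6065/56 = -13071/308 + 6065/56 = 40573/616 ≈ 65.865)
1/(a + √(10977 + (8566 - 20578)*(7376 - 19960))) = 1/(40573/616 + √(10977 + (8566 - 20578)*(7376 - 19960))) = 1/(40573/616 + √(10977 - 12012*(-12584))) = 1/(40573/616 + √(10977 + 151159008)) = 1/(40573/616 + √151169985) = 1/(40573/616 + 3*√16796665)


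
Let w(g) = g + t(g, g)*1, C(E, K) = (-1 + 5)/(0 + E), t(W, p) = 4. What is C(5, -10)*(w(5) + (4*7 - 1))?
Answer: 144/5 ≈ 28.800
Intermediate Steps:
C(E, K) = 4/E
w(g) = 4 + g (w(g) = g + 4*1 = g + 4 = 4 + g)
C(5, -10)*(w(5) + (4*7 - 1)) = (4/5)*((4 + 5) + (4*7 - 1)) = (4*(⅕))*(9 + (28 - 1)) = 4*(9 + 27)/5 = (⅘)*36 = 144/5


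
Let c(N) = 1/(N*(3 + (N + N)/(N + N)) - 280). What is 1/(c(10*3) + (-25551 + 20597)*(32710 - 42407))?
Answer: 160/7686230079 ≈ 2.0816e-8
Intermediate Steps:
c(N) = 1/(-280 + 4*N) (c(N) = 1/(N*(3 + (2*N)/((2*N))) - 280) = 1/(N*(3 + (2*N)*(1/(2*N))) - 280) = 1/(N*(3 + 1) - 280) = 1/(N*4 - 280) = 1/(4*N - 280) = 1/(-280 + 4*N))
1/(c(10*3) + (-25551 + 20597)*(32710 - 42407)) = 1/(1/(4*(-70 + 10*3)) + (-25551 + 20597)*(32710 - 42407)) = 1/(1/(4*(-70 + 30)) - 4954*(-9697)) = 1/((1/4)/(-40) + 48038938) = 1/((1/4)*(-1/40) + 48038938) = 1/(-1/160 + 48038938) = 1/(7686230079/160) = 160/7686230079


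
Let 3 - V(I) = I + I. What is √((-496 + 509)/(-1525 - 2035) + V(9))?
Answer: I*√47537570/1780 ≈ 3.8735*I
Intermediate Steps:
V(I) = 3 - 2*I (V(I) = 3 - (I + I) = 3 - 2*I)
√((-496 + 509)/(-1525 - 2035) + V(9)) = √((-496 + 509)/(-1525 - 2035) + (3 - 2*9)) = √(13/(-3560) + (3 - 18)) = √(13*(-1/3560) - 15) = √(-13/3560 - 15) = √(-53413/3560) = I*√47537570/1780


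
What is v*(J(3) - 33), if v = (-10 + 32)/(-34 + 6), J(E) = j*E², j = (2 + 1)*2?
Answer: -33/2 ≈ -16.500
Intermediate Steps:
j = 6 (j = 3*2 = 6)
J(E) = 6*E²
v = -11/14 (v = 22/(-28) = 22*(-1/28) = -11/14 ≈ -0.78571)
v*(J(3) - 33) = -11*(6*3² - 33)/14 = -11*(6*9 - 33)/14 = -11*(54 - 33)/14 = -11/14*21 = -33/2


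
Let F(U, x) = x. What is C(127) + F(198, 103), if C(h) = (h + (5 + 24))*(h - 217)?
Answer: -13937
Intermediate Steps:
C(h) = (-217 + h)*(29 + h) (C(h) = (h + 29)*(-217 + h) = (29 + h)*(-217 + h) = (-217 + h)*(29 + h))
C(127) + F(198, 103) = (-6293 + 127² - 188*127) + 103 = (-6293 + 16129 - 23876) + 103 = -14040 + 103 = -13937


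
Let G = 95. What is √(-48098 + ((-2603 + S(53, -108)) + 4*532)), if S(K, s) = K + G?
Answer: 5*I*√1937 ≈ 220.06*I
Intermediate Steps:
S(K, s) = 95 + K (S(K, s) = K + 95 = 95 + K)
√(-48098 + ((-2603 + S(53, -108)) + 4*532)) = √(-48098 + ((-2603 + (95 + 53)) + 4*532)) = √(-48098 + ((-2603 + 148) + 2128)) = √(-48098 + (-2455 + 2128)) = √(-48098 - 327) = √(-48425) = 5*I*√1937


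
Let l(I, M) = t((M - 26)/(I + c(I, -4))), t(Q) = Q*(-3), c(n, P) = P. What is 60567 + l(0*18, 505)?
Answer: 243705/4 ≈ 60926.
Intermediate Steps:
t(Q) = -3*Q
l(I, M) = -3*(-26 + M)/(-4 + I) (l(I, M) = -3*(M - 26)/(I - 4) = -3*(-26 + M)/(-4 + I))
60567 + l(0*18, 505) = 60567 + 3*(26 - 1*505)/(-4 + 0*18) = 60567 + 3*(26 - 505)/(-4 + 0) = 60567 + 3*(-479)/(-4) = 60567 + 3*(-¼)*(-479) = 60567 + 1437/4 = 243705/4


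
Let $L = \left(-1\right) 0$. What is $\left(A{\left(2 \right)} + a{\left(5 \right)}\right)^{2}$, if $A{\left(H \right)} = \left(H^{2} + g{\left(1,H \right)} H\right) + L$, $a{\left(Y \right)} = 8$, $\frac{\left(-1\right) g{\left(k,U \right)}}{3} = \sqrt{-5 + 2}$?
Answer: $36 - 144 i \sqrt{3} \approx 36.0 - 249.42 i$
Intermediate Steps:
$g{\left(k,U \right)} = - 3 i \sqrt{3}$ ($g{\left(k,U \right)} = - 3 \sqrt{-5 + 2} = - 3 \sqrt{-3} = - 3 i \sqrt{3}$)
$L = 0$
$A{\left(H \right)} = H^{2} - 3 i H \sqrt{3}$ ($A{\left(H \right)} = \left(H^{2} + - 3 i \sqrt{3} H\right) + 0 = \left(H^{2} - 3 i H \sqrt{3}\right) + 0 = H^{2} - 3 i H \sqrt{3}$)
$\left(A{\left(2 \right)} + a{\left(5 \right)}\right)^{2} = \left(2 \left(2 - 3 i \sqrt{3}\right) + 8\right)^{2} = \left(\left(4 - 6 i \sqrt{3}\right) + 8\right)^{2} = \left(12 - 6 i \sqrt{3}\right)^{2}$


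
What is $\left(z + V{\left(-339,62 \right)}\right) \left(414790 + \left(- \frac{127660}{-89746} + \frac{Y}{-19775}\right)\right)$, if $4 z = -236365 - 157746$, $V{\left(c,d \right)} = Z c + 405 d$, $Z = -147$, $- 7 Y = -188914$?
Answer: $- \frac{17361658454410981353}{1774727150} \approx -9.7827 \cdot 10^{9}$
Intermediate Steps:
$Y = \frac{188914}{7}$ ($Y = \left(- \frac{1}{7}\right) \left(-188914\right) = \frac{188914}{7} \approx 26988.0$)
$V{\left(c,d \right)} = - 147 c + 405 d$
$z = - \frac{394111}{4}$ ($z = \frac{-236365 - 157746}{4} = \frac{1}{4} \left(-394111\right) = - \frac{394111}{4} \approx -98528.0$)
$\left(z + V{\left(-339,62 \right)}\right) \left(414790 + \left(- \frac{127660}{-89746} + \frac{Y}{-19775}\right)\right) = \left(- \frac{394111}{4} + \left(\left(-147\right) \left(-339\right) + 405 \cdot 62\right)\right) \left(414790 + \left(- \frac{127660}{-89746} + \frac{188914}{7 \left(-19775\right)}\right)\right) = \left(- \frac{394111}{4} + \left(49833 + 25110\right)\right) \left(414790 + \left(\left(-127660\right) \left(- \frac{1}{89746}\right) + \frac{188914}{7} \left(- \frac{1}{19775}\right)\right)\right) = \left(- \frac{394111}{4} + 74943\right) \left(414790 + \left(\frac{63830}{44873} - \frac{188914}{138425}\right)\right) = - \frac{94339 \left(414790 + \frac{358529828}{6211545025}\right)}{4} = \left(- \frac{94339}{4}\right) \frac{2576487119449578}{6211545025} = - \frac{17361658454410981353}{1774727150}$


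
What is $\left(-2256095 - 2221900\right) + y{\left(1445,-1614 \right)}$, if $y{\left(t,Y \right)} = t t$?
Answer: $-2389970$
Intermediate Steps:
$y{\left(t,Y \right)} = t^{2}$
$\left(-2256095 - 2221900\right) + y{\left(1445,-1614 \right)} = \left(-2256095 - 2221900\right) + 1445^{2} = -4477995 + 2088025 = -2389970$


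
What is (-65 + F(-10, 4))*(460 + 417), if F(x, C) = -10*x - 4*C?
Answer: 16663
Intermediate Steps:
(-65 + F(-10, 4))*(460 + 417) = (-65 + (-10*(-10) - 4*4))*(460 + 417) = (-65 + (100 - 16))*877 = (-65 + 84)*877 = 19*877 = 16663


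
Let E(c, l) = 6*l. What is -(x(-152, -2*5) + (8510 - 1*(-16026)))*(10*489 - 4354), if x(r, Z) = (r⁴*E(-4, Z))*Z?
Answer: -171668425976896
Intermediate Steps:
x(r, Z) = 6*Z²*r⁴ (x(r, Z) = (r⁴*(6*Z))*Z = (6*Z*r⁴)*Z = 6*Z²*r⁴)
-(x(-152, -2*5) + (8510 - 1*(-16026)))*(10*489 - 4354) = -(6*(-2*5)²*(-152)⁴ + (8510 - 1*(-16026)))*(10*489 - 4354) = -(6*(-10)²*533794816 + (8510 + 16026))*(4890 - 4354) = -(6*100*533794816 + 24536)*536 = -(320276889600 + 24536)*536 = -320276914136*536 = -1*171668425976896 = -171668425976896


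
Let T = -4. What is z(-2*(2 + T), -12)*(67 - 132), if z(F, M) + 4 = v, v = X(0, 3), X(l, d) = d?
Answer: 65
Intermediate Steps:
v = 3
z(F, M) = -1 (z(F, M) = -4 + 3 = -1)
z(-2*(2 + T), -12)*(67 - 132) = -(67 - 132) = -1*(-65) = 65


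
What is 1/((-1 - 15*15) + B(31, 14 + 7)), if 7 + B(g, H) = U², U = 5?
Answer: -1/208 ≈ -0.0048077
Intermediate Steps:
B(g, H) = 18 (B(g, H) = -7 + 5² = -7 + 25 = 18)
1/((-1 - 15*15) + B(31, 14 + 7)) = 1/((-1 - 15*15) + 18) = 1/((-1 - 225) + 18) = 1/(-226 + 18) = 1/(-208) = -1/208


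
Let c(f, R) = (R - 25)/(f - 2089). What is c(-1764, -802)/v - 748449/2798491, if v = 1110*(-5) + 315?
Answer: -15098871226352/56446836783405 ≈ -0.26749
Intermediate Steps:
c(f, R) = (-25 + R)/(-2089 + f)
v = -5235 (v = -5550 + 315 = -5235)
c(-1764, -802)/v - 748449/2798491 = ((-25 - 802)/(-2089 - 1764))/(-5235) - 748449/2798491 = (-827/(-3853))*(-1/5235) - 748449*1/2798491 = -1/3853*(-827)*(-1/5235) - 748449/2798491 = (827/3853)*(-1/5235) - 748449/2798491 = -827/20170455 - 748449/2798491 = -15098871226352/56446836783405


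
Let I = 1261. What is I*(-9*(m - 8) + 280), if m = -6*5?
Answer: 784342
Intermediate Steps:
m = -30
I*(-9*(m - 8) + 280) = 1261*(-9*(-30 - 8) + 280) = 1261*(-9*(-38) + 280) = 1261*(342 + 280) = 1261*622 = 784342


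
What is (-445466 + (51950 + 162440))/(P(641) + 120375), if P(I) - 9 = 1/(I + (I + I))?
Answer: -444359148/231498433 ≈ -1.9195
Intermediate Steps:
P(I) = 9 + 1/(3*I) (P(I) = 9 + 1/(I + (I + I)) = 9 + 1/(I + 2*I) = 9 + 1/(3*I))
(-445466 + (51950 + 162440))/(P(641) + 120375) = (-445466 + (51950 + 162440))/((9 + (⅓)/641) + 120375) = (-445466 + 214390)/((9 + (⅓)*(1/641)) + 120375) = -231076/((9 + 1/1923) + 120375) = -231076/(17308/1923 + 120375) = -231076/231498433/1923 = -231076*1923/231498433 = -444359148/231498433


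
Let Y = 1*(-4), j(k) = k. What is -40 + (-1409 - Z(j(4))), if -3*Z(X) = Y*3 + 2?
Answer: -4357/3 ≈ -1452.3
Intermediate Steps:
Y = -4
Z(X) = 10/3 (Z(X) = -(-4*3 + 2)/3 = -(-12 + 2)/3 = -⅓*(-10) = 10/3)
-40 + (-1409 - Z(j(4))) = -40 + (-1409 - 1*10/3) = -40 + (-1409 - 10/3) = -40 - 4237/3 = -4357/3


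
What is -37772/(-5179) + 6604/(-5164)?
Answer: 40213123/6686089 ≈ 6.0145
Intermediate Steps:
-37772/(-5179) + 6604/(-5164) = -37772*(-1/5179) + 6604*(-1/5164) = 37772/5179 - 1651/1291 = 40213123/6686089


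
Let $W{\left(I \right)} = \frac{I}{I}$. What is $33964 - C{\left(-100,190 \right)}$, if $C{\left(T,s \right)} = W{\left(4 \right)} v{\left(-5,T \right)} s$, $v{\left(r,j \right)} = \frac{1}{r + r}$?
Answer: $33983$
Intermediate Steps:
$W{\left(I \right)} = 1$
$v{\left(r,j \right)} = \frac{1}{2 r}$
$C{\left(T,s \right)} = - \frac{s}{10}$ ($C{\left(T,s \right)} = 1 \frac{1}{2 \left(-5\right)} s = 1 \cdot \frac{1}{2} \left(- \frac{1}{5}\right) s = 1 \left(- \frac{1}{10}\right) s = - \frac{s}{10}$)
$33964 - C{\left(-100,190 \right)} = 33964 - \left(- \frac{1}{10}\right) 190 = 33964 - -19 = 33964 + 19 = 33983$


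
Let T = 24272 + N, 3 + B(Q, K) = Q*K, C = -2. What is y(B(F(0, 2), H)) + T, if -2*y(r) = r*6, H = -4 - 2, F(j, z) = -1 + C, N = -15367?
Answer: 8860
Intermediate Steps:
F(j, z) = -3 (F(j, z) = -1 - 2 = -3)
H = -6
B(Q, K) = -3 + K*Q (B(Q, K) = -3 + Q*K = -3 + K*Q)
y(r) = -3*r (y(r) = -r*6/2 = -3*r)
T = 8905 (T = 24272 - 15367 = 8905)
y(B(F(0, 2), H)) + T = -3*(-3 - 6*(-3)) + 8905 = -3*(-3 + 18) + 8905 = -3*15 + 8905 = -45 + 8905 = 8860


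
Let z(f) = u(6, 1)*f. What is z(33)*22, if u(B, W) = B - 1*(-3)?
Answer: 6534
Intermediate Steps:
u(B, W) = 3 + B (u(B, W) = B + 3 = 3 + B)
z(f) = 9*f (z(f) = (3 + 6)*f = 9*f)
z(33)*22 = (9*33)*22 = 297*22 = 6534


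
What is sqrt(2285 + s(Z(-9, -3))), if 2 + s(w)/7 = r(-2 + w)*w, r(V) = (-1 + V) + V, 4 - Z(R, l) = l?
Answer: 2*sqrt(678) ≈ 52.077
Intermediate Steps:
Z(R, l) = 4 - l
r(V) = -1 + 2*V
s(w) = -14 + 7*w*(-5 + 2*w) (s(w) = -14 + 7*((-1 + 2*(-2 + w))*w) = -14 + 7*((-1 + (-4 + 2*w))*w) = -14 + 7*((-5 + 2*w)*w) = -14 + 7*(w*(-5 + 2*w)) = -14 + 7*w*(-5 + 2*w))
sqrt(2285 + s(Z(-9, -3))) = sqrt(2285 + (-14 + 7*(4 - 1*(-3))*(-5 + 2*(4 - 1*(-3))))) = sqrt(2285 + (-14 + 7*(4 + 3)*(-5 + 2*(4 + 3)))) = sqrt(2285 + (-14 + 7*7*(-5 + 2*7))) = sqrt(2285 + (-14 + 7*7*(-5 + 14))) = sqrt(2285 + (-14 + 7*7*9)) = sqrt(2285 + (-14 + 441)) = sqrt(2285 + 427) = sqrt(2712) = 2*sqrt(678)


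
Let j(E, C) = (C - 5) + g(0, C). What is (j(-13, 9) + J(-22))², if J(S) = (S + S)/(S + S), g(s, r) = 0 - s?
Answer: 25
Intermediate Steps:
g(s, r) = -s
j(E, C) = -5 + C (j(E, C) = (C - 5) - 1*0 = (-5 + C) + 0 = -5 + C)
J(S) = 1 (J(S) = (2*S)/((2*S)) = (2*S)*(1/(2*S)) = 1)
(j(-13, 9) + J(-22))² = ((-5 + 9) + 1)² = (4 + 1)² = 5² = 25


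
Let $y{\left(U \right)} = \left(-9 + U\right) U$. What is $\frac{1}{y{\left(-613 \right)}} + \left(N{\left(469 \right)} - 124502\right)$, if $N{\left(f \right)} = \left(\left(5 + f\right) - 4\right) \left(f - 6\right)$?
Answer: $\frac{35500776889}{381286} \approx 93108.0$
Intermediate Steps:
$y{\left(U \right)} = U \left(-9 + U\right)$
$N{\left(f \right)} = \left(1 + f\right) \left(-6 + f\right)$
$\frac{1}{y{\left(-613 \right)}} + \left(N{\left(469 \right)} - 124502\right) = \frac{1}{\left(-613\right) \left(-9 - 613\right)} - -93108 = \frac{1}{\left(-613\right) \left(-622\right)} - -93108 = \frac{1}{381286} + \left(217610 - 124502\right) = \frac{1}{381286} + 93108 = \frac{35500776889}{381286}$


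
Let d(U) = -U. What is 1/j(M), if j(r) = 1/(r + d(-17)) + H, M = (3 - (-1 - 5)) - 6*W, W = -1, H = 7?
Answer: 32/225 ≈ 0.14222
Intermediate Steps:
M = 15 (M = (3 - (-1 - 5)) - 6*(-1) = (3 - 1*(-6)) + 6 = (3 + 6) + 6 = 9 + 6 = 15)
j(r) = 7 + 1/(17 + r) (j(r) = 1/(r - 1*(-17)) + 7 = 1/(r + 17) + 7 = 1/(17 + r) + 7 = 7 + 1/(17 + r))
1/j(M) = 1/((120 + 7*15)/(17 + 15)) = 1/((120 + 105)/32) = 1/((1/32)*225) = 1/(225/32) = 32/225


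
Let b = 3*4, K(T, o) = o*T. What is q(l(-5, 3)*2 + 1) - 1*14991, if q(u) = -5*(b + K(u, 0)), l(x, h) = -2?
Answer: -15051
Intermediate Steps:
K(T, o) = T*o
b = 12
q(u) = -60 (q(u) = -5*(12 + u*0) = -5*(12 + 0) = -5*12 = -60)
q(l(-5, 3)*2 + 1) - 1*14991 = -60 - 1*14991 = -60 - 14991 = -15051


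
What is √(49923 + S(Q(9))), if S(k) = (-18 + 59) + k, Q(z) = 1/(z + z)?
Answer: √1798706/6 ≈ 223.53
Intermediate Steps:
Q(z) = 1/(2*z)
S(k) = 41 + k
√(49923 + S(Q(9))) = √(49923 + (41 + (½)/9)) = √(49923 + (41 + (½)*(⅑))) = √(49923 + (41 + 1/18)) = √(49923 + 739/18) = √(899353/18) = √1798706/6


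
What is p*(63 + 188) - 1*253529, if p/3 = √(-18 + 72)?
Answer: -253529 + 2259*√6 ≈ -2.4800e+5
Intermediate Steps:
p = 9*√6 (p = 3*√(-18 + 72) = 3*√54 = 3*(3*√6) = 9*√6 ≈ 22.045)
p*(63 + 188) - 1*253529 = (9*√6)*(63 + 188) - 1*253529 = (9*√6)*251 - 253529 = 2259*√6 - 253529 = -253529 + 2259*√6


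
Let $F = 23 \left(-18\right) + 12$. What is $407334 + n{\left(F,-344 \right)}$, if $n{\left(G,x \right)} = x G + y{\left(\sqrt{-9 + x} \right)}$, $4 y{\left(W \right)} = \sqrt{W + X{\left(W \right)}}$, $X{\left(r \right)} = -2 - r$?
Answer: $545622 + \frac{i \sqrt{2}}{4} \approx 5.4562 \cdot 10^{5} + 0.35355 i$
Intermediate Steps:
$F = -402$ ($F = -414 + 12 = -402$)
$y{\left(W \right)} = \frac{i \sqrt{2}}{4}$ ($y{\left(W \right)} = \frac{\sqrt{W - \left(2 + W\right)}}{4} = \frac{\sqrt{-2}}{4} = \frac{i \sqrt{2}}{4}$)
$n{\left(G,x \right)} = G x + \frac{i \sqrt{2}}{4}$ ($n{\left(G,x \right)} = x G + \frac{i \sqrt{2}}{4} = G x + \frac{i \sqrt{2}}{4}$)
$407334 + n{\left(F,-344 \right)} = 407334 + \left(\left(-402\right) \left(-344\right) + \frac{i \sqrt{2}}{4}\right) = 407334 + \left(138288 + \frac{i \sqrt{2}}{4}\right) = 545622 + \frac{i \sqrt{2}}{4}$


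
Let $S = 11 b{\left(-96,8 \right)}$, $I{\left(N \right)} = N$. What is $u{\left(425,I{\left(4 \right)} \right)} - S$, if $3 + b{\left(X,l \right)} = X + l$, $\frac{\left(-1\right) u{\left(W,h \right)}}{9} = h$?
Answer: $965$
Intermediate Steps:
$u{\left(W,h \right)} = - 9 h$
$b{\left(X,l \right)} = -3 + X + l$ ($b{\left(X,l \right)} = -3 + \left(X + l\right) = -3 + X + l$)
$S = -1001$ ($S = 11 \left(-3 - 96 + 8\right) = 11 \left(-91\right) = -1001$)
$u{\left(425,I{\left(4 \right)} \right)} - S = \left(-9\right) 4 - -1001 = -36 + 1001 = 965$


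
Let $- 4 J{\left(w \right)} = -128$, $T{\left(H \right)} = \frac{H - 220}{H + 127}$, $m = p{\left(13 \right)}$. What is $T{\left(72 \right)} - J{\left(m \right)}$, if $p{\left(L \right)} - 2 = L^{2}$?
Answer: $- \frac{6516}{199} \approx -32.744$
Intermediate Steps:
$p{\left(L \right)} = 2 + L^{2}$
$m = 171$ ($m = 2 + 13^{2} = 2 + 169 = 171$)
$T{\left(H \right)} = \frac{-220 + H}{127 + H}$
$J{\left(w \right)} = 32$ ($J{\left(w \right)} = \left(- \frac{1}{4}\right) \left(-128\right) = 32$)
$T{\left(72 \right)} - J{\left(m \right)} = \frac{-220 + 72}{127 + 72} - 32 = \frac{1}{199} \left(-148\right) - 32 = - \frac{148}{199} - 32 = - \frac{6516}{199}$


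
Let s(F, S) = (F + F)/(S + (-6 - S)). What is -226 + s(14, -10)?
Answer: -692/3 ≈ -230.67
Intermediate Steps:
s(F, S) = -F/3 (s(F, S) = (2*F)/(-6) = (2*F)*(-1/6) = -F/3)
-226 + s(14, -10) = -226 - 1/3*14 = -226 - 14/3 = -692/3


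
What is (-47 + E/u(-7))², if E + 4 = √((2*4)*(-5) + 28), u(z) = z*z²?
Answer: 259757677/117649 + 64468*I*√3/117649 ≈ 2207.9 + 0.94911*I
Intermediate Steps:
u(z) = z³
E = -4 + 2*I*√3 (E = -4 + √((2*4)*(-5) + 28) = -4 + √(8*(-5) + 28) = -4 + √(-40 + 28) = -4 + √(-12) = -4 + 2*I*√3 ≈ -4.0 + 3.4641*I)
(-47 + E/u(-7))² = (-47 + (-4 + 2*I*√3)/((-7)³))² = (-47 + (-4 + 2*I*√3)/(-343))² = (-47 + (-4 + 2*I*√3)*(-1/343))² = (-47 + (4/343 - 2*I*√3/343))² = (-16117/343 - 2*I*√3/343)²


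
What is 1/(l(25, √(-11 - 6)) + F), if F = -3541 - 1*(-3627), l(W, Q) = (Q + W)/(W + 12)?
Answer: 118659/10284866 - 37*I*√17/10284866 ≈ 0.011537 - 1.4833e-5*I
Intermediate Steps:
l(W, Q) = (Q + W)/(12 + W)
F = 86 (F = -3541 + 3627 = 86)
1/(l(25, √(-11 - 6)) + F) = 1/((√(-11 - 6) + 25)/(12 + 25) + 86) = 1/((√(-17) + 25)/37 + 86) = 1/((I*√17 + 25)/37 + 86) = 1/((25 + I*√17)/37 + 86) = 1/((25/37 + I*√17/37) + 86) = 1/(3207/37 + I*√17/37)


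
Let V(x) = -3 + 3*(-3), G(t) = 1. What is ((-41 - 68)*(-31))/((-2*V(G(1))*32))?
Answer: 3379/768 ≈ 4.3997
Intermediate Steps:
V(x) = -12 (V(x) = -3 - 9 = -12)
((-41 - 68)*(-31))/((-2*V(G(1))*32)) = ((-41 - 68)*(-31))/((-2*(-12)*32)) = (-109*(-31))/((24*32)) = 3379/768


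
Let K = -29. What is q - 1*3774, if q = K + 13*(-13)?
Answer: -3972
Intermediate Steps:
q = -198 (q = -29 + 13*(-13) = -29 - 169 = -198)
q - 1*3774 = -198 - 1*3774 = -198 - 3774 = -3972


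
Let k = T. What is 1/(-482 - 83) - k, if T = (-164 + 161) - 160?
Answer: 92094/565 ≈ 163.00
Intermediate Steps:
T = -163 (T = -3 - 160 = -163)
k = -163
1/(-482 - 83) - k = 1/(-482 - 83) - 1*(-163) = 1/(-565) + 163 = -1/565 + 163 = 92094/565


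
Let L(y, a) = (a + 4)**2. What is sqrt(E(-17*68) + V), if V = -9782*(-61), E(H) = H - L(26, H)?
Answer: I*sqrt(731558) ≈ 855.31*I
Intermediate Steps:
L(y, a) = (4 + a)**2
E(H) = H - (4 + H)**2
V = 596702
sqrt(E(-17*68) + V) = sqrt((-17*68 - (4 - 17*68)**2) + 596702) = sqrt((-1156 - (4 - 1156)**2) + 596702) = sqrt((-1156 - 1*(-1152)**2) + 596702) = sqrt((-1156 - 1*1327104) + 596702) = sqrt((-1156 - 1327104) + 596702) = sqrt(-1328260 + 596702) = sqrt(-731558) = I*sqrt(731558)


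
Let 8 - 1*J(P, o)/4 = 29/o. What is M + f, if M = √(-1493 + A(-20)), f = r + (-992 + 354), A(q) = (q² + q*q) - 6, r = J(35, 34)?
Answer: -10360/17 + I*√699 ≈ -609.41 + 26.439*I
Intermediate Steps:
J(P, o) = 32 - 116/o
r = 486/17 (r = 32 - 116/34 = 32 - 116*1/34 = 32 - 58/17 = 486/17 ≈ 28.588)
A(q) = -6 + 2*q² (A(q) = (q² + q²) - 6 = 2*q² - 6 = -6 + 2*q²)
f = -10360/17 (f = 486/17 + (-992 + 354) = 486/17 - 638 = -10360/17 ≈ -609.41)
M = I*√699 (M = √(-1493 + (-6 + 2*(-20)²)) = √(-1493 + (-6 + 2*400)) = √(-1493 + (-6 + 800)) = √(-1493 + 794) = √(-699) = I*√699 ≈ 26.439*I)
M + f = I*√699 - 10360/17 = -10360/17 + I*√699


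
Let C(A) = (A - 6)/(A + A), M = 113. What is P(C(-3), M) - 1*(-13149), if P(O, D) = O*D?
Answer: 26637/2 ≈ 13319.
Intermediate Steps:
C(A) = (-6 + A)/(2*A) (C(A) = (-6 + A)/((2*A)) = (-6 + A)*(1/(2*A)) = (-6 + A)/(2*A))
P(O, D) = D*O
P(C(-3), M) - 1*(-13149) = 113*((½)*(-6 - 3)/(-3)) - 1*(-13149) = 113*((½)*(-⅓)*(-9)) + 13149 = 113*(3/2) + 13149 = 339/2 + 13149 = 26637/2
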